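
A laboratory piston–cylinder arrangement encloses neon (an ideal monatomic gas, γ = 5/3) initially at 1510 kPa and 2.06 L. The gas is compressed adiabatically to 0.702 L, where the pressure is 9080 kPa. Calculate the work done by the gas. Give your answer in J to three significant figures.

Adiabatic: W = (P₁V₁ − P₂V₂)/(γ − 1) with γ = 5/3.
P₁V₁ = 3111 J, P₂V₂ = 6374 J.
W = (3111 − 6374) / 0.6667 = -4895 J.

W ≈ -4900 J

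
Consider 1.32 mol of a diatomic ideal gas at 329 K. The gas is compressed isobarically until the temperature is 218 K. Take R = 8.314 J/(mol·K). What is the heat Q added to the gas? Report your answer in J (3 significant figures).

Q ≈ -4260 J

Isobaric: W = nRΔT = (1.32)(8.314)(-111) = -1218 J.
ΔU = nCᵥΔT with Cᵥ = 5R/2: ΔU = (1.32)(20.79)(-111) = -3045 J.
Q = ΔU + W = -3045 − 1218 = -4264 J.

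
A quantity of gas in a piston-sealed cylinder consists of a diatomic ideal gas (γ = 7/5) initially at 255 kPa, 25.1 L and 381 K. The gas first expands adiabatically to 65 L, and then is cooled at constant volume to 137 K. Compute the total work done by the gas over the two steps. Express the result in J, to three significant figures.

Step 1 (adiabatic): W = (P₁V₁ − P₂V₂)/(γ−1) = (6400 − 4374)/0.4 = 5065 J.
Step 2 (isochoric): W = 0 (constant volume).
W_total = 5065 + 0 = 5065 J.

W_total ≈ 5070 J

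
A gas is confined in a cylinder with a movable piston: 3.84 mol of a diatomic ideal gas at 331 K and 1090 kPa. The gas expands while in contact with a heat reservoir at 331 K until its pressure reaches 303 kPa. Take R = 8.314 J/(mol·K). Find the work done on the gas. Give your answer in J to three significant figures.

W ≈ -13500 J

Isothermal process: W = nRT ln(V₂/V₁) = nRT ln(P₁/P₂).
W = (3.84)(8.314)(331) × ln(1090/303)
  = 10567 × ln(3.597) = 10567 × 1.28
W_by_gas = 13528 J; work on gas = −W_by = -13528 J.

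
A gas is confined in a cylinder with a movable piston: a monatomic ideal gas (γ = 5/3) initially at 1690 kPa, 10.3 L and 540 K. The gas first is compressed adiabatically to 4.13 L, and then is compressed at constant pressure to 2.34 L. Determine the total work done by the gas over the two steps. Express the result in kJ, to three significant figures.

W_total ≈ -35.8 kJ

Step 1 (adiabatic): W = (P₁V₁ − P₂V₂)/(γ−1) = (17407 − 32012)/0.667 = -21908 J.
After step 1: P = 7751 kPa, V = 4.13 L, T = 993.1 K.
Step 2 (isobaric): W = PΔV = (7751 kPa)(2.34 − 4.13 L) = -13875 J.
W_total = -21908 − 13875 = -35782 J.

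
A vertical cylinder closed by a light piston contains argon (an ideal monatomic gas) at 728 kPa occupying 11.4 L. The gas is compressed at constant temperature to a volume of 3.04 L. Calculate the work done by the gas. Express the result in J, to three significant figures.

Isothermal: W = nRT ln(V₂/V₁) = P₁V₁ ln(V₂/V₁).
P₁V₁ = (728 kPa)(11.4 L) = 8299 J.
W = 8299 × ln(3.04/11.4) = 8299 × -1.322
W_by_gas = -10970 J.

W ≈ -11000 J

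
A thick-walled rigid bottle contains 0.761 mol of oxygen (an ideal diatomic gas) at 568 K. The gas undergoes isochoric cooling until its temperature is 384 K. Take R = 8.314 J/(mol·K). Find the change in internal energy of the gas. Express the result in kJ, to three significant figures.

ΔU ≈ -2.91 kJ

Constant volume ⇒ W = 0, so Q = ΔU = nCᵥΔT with Cᵥ = 5R/2 = 20.79 J/(mol·K).
ΔU = (0.761)(20.79)(384 − 568) = -2910 J.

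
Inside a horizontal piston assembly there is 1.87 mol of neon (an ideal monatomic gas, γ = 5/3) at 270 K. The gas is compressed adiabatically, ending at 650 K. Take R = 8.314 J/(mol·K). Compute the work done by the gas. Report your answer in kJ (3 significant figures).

W ≈ -8.86 kJ

Adiabatic ⇒ Q = 0, so W_by = −ΔU = nCᵥ(T₁ − T₂).
Cᵥ = 3R/2 = 12.47 J/(mol·K).
W = (1.87)(12.47)(270 − 650) = -8862 J.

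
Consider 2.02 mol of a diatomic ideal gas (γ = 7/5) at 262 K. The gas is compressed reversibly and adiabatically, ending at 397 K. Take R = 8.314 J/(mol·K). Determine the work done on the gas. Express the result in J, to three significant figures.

W ≈ 5670 J

Adiabatic ⇒ Q = 0, so W_by = −ΔU = nCᵥ(T₁ − T₂).
Cᵥ = 5R/2 = 20.79 J/(mol·K).
W = (2.02)(20.79)(262 − 397) = -5668 J.
Work on gas = −W_by = 5668 J.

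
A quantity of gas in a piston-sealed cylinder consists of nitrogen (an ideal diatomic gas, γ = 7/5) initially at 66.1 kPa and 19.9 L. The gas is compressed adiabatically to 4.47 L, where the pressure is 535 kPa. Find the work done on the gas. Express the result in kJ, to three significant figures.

Adiabatic: W = (P₁V₁ − P₂V₂)/(γ − 1) with γ = 7/5.
P₁V₁ = 1315 J, P₂V₂ = 2391 J.
W = (1315 − 2391) / 0.4 = -2690 J.
Work on gas = −W_by = 2690 J.

W ≈ 2.69 kJ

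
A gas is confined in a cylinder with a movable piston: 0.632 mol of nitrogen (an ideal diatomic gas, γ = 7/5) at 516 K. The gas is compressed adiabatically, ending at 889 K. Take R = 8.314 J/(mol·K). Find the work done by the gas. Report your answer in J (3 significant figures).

W ≈ -4900 J

Adiabatic ⇒ Q = 0, so W_by = −ΔU = nCᵥ(T₁ − T₂).
Cᵥ = 5R/2 = 20.79 J/(mol·K).
W = (0.632)(20.79)(516 − 889) = -4900 J.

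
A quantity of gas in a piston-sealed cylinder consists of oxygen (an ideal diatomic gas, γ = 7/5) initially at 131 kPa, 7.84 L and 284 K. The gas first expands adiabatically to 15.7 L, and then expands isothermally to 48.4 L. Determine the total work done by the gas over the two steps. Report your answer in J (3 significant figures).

Step 1 (adiabatic): W = (P₁V₁ − P₂V₂)/(γ−1) = (1027 − 778)/0.4 = 622.7 J.
After step 1: P = 49.55 kPa, V = 15.7 L, T = 215.1 K.
Step 2 (isothermal): W = P₁V₁ ln(V₂/V₁) = (778) ln(48.4/15.7) = 875.9 J.
W_total = 622.7 + 875.9 = 1499 J.

W_total ≈ 1500 J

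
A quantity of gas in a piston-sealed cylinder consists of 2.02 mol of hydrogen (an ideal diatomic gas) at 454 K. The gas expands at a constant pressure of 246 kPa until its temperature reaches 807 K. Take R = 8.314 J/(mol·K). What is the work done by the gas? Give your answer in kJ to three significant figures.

Isobaric: W = P ΔV = nR ΔT.
W = (2.02)(8.314)(807 − 454) = 5928 J.

W ≈ 5.93 kJ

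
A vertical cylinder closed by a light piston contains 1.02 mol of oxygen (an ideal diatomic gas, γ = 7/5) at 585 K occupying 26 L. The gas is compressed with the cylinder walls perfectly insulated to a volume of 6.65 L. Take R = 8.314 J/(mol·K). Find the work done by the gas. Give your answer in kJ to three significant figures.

Adiabatic: TV^(γ−1) = const with γ = 7/5.
T₂ = T₁ (V₁/V₂)^(γ−1) = 585 × (26/6.65)^0.4 = 585 × 1.725 = 1009 K.
W_by = nCᵥ(T₁ − T₂) = (1.02)(20.79)(585 − 1009) = -8995 J.

W ≈ -9.00 kJ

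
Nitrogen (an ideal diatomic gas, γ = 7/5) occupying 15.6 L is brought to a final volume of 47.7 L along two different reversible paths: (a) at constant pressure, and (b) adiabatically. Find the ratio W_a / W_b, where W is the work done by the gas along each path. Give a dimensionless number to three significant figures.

W_a / W_b ≈ 2.28

Path (a) isobaric: W = P₁(V₂ − V₁) → W_a/(P₁V₁) = 2.058.
Path (b) adiabatic: W = P₁V₁(1 − (V₁/V₂)^(γ−1))/(γ−1) → W_b/(P₁V₁) = 0.9012.
W_a / W_b = 2.058 / 0.9012 = 2.283.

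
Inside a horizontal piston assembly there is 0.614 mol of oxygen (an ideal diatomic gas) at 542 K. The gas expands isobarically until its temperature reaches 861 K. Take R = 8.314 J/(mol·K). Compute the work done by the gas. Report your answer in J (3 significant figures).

W ≈ 1630 J

Isobaric: W = P ΔV = nR ΔT.
W = (0.614)(8.314)(861 − 542) = 1628 J.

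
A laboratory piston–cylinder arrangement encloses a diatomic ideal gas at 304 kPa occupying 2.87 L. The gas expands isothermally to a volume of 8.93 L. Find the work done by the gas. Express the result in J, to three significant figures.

W ≈ 990 J

Isothermal: W = nRT ln(V₂/V₁) = P₁V₁ ln(V₂/V₁).
P₁V₁ = (304 kPa)(2.87 L) = 872.5 J.
W = 872.5 × ln(8.93/2.87) = 872.5 × 1.135
W_by_gas = 990.4 J.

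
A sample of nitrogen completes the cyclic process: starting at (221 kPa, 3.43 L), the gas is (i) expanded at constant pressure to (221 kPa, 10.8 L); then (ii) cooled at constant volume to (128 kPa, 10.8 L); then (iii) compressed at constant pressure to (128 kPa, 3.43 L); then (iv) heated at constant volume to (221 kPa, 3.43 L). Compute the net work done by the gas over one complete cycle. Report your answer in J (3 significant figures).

Constant-volume legs do no work.
W(i) = (221)(10.8 − 3.43) = 1629 J; W(iii) = (128)(3.43 − 10.8) = -943.4 J.
W_net = 1629 − 943.4 = 685.4 J (the clockwise enclosed area).

W_net ≈ 685 J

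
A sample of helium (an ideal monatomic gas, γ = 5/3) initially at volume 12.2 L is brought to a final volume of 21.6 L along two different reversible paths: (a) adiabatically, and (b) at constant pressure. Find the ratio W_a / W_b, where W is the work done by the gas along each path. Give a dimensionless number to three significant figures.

W_a / W_b ≈ 0.617

Path (a) adiabatic: W = P₁V₁(1 − (V₁/V₂)^(γ−1))/(γ−1) → W_a/(P₁V₁) = 0.4751.
Path (b) isobaric: W = P₁(V₂ − V₁) → W_b/(P₁V₁) = 0.7705.
W_a / W_b = 0.4751 / 0.7705 = 0.6166.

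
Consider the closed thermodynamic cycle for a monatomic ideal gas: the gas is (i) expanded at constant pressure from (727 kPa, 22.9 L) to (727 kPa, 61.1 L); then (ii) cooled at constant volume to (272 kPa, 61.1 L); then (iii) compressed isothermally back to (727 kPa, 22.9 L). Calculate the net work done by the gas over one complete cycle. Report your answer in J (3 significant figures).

W_net ≈ 11500 J

Leg (i): W = PΔV = (727)(61.1 − 22.9) = 27771 J.
Leg (ii): W = 0.
Leg (iii): W = PᵢVᵢ ln(V_f/Vᵢ) = (16619) ln(22.9/61.1) = -16310 J.
W_net = 27771 − 16310 = 11462 J.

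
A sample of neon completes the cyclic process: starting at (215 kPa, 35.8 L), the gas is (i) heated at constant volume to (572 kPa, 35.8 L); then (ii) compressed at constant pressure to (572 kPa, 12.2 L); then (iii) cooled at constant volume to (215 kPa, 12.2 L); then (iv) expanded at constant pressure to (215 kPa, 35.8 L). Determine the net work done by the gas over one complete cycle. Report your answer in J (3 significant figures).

Constant-volume legs do no work.
W(ii) = (572)(12.2 − 35.8) = -13499 J; W(iv) = (215)(35.8 − 12.2) = 5074 J.
W_net = -13499 + 5074 = -8425 J (the counter-clockwise enclosed area).

W_net ≈ -8430 J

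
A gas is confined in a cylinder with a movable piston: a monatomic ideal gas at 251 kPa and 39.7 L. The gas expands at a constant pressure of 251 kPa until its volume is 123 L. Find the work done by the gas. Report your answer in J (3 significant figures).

Isobaric: W = P ΔV.
W = (251 kPa)(123 − 39.7 L) = (251)(83.3) = 20908 J.

W ≈ 20900 J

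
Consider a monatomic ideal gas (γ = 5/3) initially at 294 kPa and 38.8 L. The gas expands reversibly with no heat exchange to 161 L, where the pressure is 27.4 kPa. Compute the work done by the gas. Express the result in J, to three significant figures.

W ≈ 10500 J

Adiabatic: W = (P₁V₁ − P₂V₂)/(γ − 1) with γ = 5/3.
P₁V₁ = 11407 J, P₂V₂ = 4411 J.
W = (11407 − 4411) / 0.6667 = 10494 J.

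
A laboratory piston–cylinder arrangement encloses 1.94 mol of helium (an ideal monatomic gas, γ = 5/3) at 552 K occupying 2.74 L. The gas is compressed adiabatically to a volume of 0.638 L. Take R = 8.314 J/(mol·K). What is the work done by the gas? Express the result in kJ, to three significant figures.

Adiabatic: TV^(γ−1) = const with γ = 5/3.
T₂ = T₁ (V₁/V₂)^(γ−1) = 552 × (2.74/0.638)^0.667 = 552 × 2.642 = 1458 K.
W_by = nCᵥ(T₁ − T₂) = (1.94)(12.47)(552 − 1458) = -21930 J.

W ≈ -21.9 kJ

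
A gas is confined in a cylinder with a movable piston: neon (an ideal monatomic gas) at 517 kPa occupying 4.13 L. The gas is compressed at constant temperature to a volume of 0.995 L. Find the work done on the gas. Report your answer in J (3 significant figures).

W ≈ 3040 J

Isothermal: W = nRT ln(V₂/V₁) = P₁V₁ ln(V₂/V₁).
P₁V₁ = (517 kPa)(4.13 L) = 2135 J.
W = 2135 × ln(0.995/4.13) = 2135 × -1.423
W_by_gas = -3039 J; work on gas = −W_by = 3039 J.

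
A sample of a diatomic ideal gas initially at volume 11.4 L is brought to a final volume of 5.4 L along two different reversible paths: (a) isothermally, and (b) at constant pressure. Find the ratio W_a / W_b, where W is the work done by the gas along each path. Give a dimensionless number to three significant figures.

Path (a) isothermal: W = P₁V₁ ln(V₂/V₁) → W_a/(P₁V₁) = -0.7472.
Path (b) isobaric: W = P₁(V₂ − V₁) → W_b/(P₁V₁) = -0.5263.
W_a / W_b = -0.7472 / -0.5263 = 1.42.

W_a / W_b ≈ 1.42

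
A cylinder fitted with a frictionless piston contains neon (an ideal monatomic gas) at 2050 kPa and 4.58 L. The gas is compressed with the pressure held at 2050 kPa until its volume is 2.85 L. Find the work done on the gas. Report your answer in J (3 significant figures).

Isobaric: W = P ΔV.
W = (2050 kPa)(2.85 − 4.58 L) = (2050)(-1.73) = -3546 J.
Work on gas = −W_by = 3546 J.

W ≈ 3550 J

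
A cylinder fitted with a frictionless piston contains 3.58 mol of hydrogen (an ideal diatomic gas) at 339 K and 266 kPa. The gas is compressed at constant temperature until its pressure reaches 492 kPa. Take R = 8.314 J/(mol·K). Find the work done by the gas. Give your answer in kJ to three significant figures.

W ≈ -6.21 kJ

Isothermal process: W = nRT ln(V₂/V₁) = nRT ln(P₁/P₂).
W = (3.58)(8.314)(339) × ln(266/492)
  = 10090 × ln(0.5407) = 10090 × -0.615
W_by_gas = -6205 J.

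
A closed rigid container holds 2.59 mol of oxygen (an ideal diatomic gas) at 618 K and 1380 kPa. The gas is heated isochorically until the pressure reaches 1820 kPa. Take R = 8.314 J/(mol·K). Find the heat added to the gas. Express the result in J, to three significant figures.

Q ≈ 10600 J

Constant volume ⇒ W = 0, so Q = ΔU = nCᵥΔT with Cᵥ = 5R/2 = 20.79 J/(mol·K).
At constant V, T₂/T₁ = P₂/P₁ ⇒ ΔT = T₁(P₂/P₁ − 1) = 618·(1820/1380 − 1) = 197 K.
ΔU = (2.59)(20.79)(197) = 10607 J.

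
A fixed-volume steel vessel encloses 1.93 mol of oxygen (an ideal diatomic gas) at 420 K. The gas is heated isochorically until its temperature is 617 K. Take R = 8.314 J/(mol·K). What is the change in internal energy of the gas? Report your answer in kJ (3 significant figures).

ΔU ≈ 7.90 kJ

Constant volume ⇒ W = 0, so Q = ΔU = nCᵥΔT with Cᵥ = 5R/2 = 20.79 J/(mol·K).
ΔU = (1.93)(20.79)(617 − 420) = 7903 J.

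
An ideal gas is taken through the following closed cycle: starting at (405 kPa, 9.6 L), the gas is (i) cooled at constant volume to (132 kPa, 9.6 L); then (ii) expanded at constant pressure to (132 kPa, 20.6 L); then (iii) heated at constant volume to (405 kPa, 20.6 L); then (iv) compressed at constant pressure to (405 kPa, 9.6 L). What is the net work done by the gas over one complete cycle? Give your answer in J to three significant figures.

Constant-volume legs do no work.
W(ii) = (132)(20.6 − 9.6) = 1452 J; W(iv) = (405)(9.6 − 20.6) = -4455 J.
W_net = 1452 − 4455 = -3003 J (the counter-clockwise enclosed area).

W_net ≈ -3000 J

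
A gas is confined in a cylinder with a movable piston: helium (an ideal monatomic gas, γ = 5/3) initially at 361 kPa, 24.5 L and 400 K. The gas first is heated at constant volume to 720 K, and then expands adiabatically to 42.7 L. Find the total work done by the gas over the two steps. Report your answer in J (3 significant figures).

Step 1 (isochoric): W = 0 (constant volume).
After step 1: P = 649.8 kPa (V unchanged).
Step 2 (adiabatic): W = (P₁V₁ − P₂V₂)/(γ−1) = (15920 − 10993)/0.667 = 7391 J.
W_total = 0 + 7391 = 7391 J.

W_total ≈ 7390 J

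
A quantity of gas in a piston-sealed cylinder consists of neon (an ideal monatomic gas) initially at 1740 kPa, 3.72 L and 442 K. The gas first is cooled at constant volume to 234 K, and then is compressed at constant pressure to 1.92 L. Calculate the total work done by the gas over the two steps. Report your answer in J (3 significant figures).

Step 1 (isochoric): W = 0 (constant volume).
After step 1: P = 921.2 kPa (V unchanged).
Step 2 (isobaric): W = PΔV = (921.2 kPa)(1.92 − 3.72 L) = -1658 J.
W_total = 0 − 1658 = -1658 J.

W_total ≈ -1660 J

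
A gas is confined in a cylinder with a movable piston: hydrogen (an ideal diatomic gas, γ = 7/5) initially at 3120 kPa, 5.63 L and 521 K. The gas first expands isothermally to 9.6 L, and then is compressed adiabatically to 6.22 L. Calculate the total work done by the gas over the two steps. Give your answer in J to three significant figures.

W_total ≈ 1050 J

Step 1 (isothermal): W = P₁V₁ ln(V₂/V₁) = (17566) ln(9.6/5.63) = 9374 J.
After step 1: P = 1830 kPa, V = 9.6 L, T = 521 K.
Step 2 (adiabatic): W = (P₁V₁ − P₂V₂)/(γ−1) = (17566 − 20896)/0.4 = -8325 J.
W_total = 9374 − 8325 = 1049 J.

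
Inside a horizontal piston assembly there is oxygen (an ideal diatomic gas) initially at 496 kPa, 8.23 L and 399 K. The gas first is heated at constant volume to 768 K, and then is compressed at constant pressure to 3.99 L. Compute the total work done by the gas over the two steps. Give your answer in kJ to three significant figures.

Step 1 (isochoric): W = 0 (constant volume).
After step 1: P = 954.7 kPa (V unchanged).
Step 2 (isobaric): W = PΔV = (954.7 kPa)(3.99 − 8.23 L) = -4048 J.
W_total = 0 − 4048 = -4048 J.

W_total ≈ -4.05 kJ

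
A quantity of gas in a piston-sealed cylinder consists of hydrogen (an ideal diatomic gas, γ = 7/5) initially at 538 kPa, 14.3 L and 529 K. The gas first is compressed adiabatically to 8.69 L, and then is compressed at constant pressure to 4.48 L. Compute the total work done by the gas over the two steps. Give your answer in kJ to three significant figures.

Step 1 (adiabatic): W = (P₁V₁ − P₂V₂)/(γ−1) = (7693 − 9390)/0.4 = -4240 J.
After step 1: P = 1081 kPa, V = 8.69 L, T = 645.6 K.
Step 2 (isobaric): W = PΔV = (1081 kPa)(4.48 − 8.69 L) = -4549 J.
W_total = -4240 − 4549 = -8789 J.

W_total ≈ -8.79 kJ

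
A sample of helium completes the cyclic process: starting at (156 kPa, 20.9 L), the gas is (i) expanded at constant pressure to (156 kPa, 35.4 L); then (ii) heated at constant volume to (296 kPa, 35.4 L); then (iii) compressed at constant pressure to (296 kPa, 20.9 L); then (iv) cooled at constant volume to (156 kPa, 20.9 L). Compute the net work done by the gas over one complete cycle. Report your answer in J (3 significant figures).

Constant-volume legs do no work.
W(i) = (156)(35.4 − 20.9) = 2262 J; W(iii) = (296)(20.9 − 35.4) = -4292 J.
W_net = 2262 − 4292 = -2030 J (the counter-clockwise enclosed area).

W_net ≈ -2030 J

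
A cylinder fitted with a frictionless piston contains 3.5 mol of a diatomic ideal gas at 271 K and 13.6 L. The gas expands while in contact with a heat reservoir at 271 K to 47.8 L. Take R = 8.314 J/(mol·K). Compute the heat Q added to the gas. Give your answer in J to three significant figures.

Isothermal ⇒ ΔU = 0, so Q = W = nRT ln(V₂/V₁).
Q = (3.5)(8.314)(271) ln(47.8/13.6) = 7886 × 1.257 = 9912 J.

Q ≈ 9910 J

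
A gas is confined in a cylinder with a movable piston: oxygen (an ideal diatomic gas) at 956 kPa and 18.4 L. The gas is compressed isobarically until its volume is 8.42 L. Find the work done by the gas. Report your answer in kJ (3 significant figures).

W ≈ -9.54 kJ

Isobaric: W = P ΔV.
W = (956 kPa)(8.42 − 18.4 L) = (956)(-9.98) = -9541 J.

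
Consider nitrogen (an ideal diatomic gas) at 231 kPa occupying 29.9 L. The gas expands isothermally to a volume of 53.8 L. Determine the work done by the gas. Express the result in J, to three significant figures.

Isothermal: W = nRT ln(V₂/V₁) = P₁V₁ ln(V₂/V₁).
P₁V₁ = (231 kPa)(29.9 L) = 6907 J.
W = 6907 × ln(53.8/29.9) = 6907 × 0.5874
W_by_gas = 4057 J.

W ≈ 4060 J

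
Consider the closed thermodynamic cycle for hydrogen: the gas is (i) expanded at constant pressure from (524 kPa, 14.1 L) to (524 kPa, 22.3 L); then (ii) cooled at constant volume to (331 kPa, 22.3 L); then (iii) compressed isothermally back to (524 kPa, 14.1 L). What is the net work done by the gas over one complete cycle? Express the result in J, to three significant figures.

Leg (i): W = PΔV = (524)(22.3 − 14.1) = 4297 J.
Leg (ii): W = 0.
Leg (iii): W = PᵢVᵢ ln(V_f/Vᵢ) = (7381) ln(14.1/22.3) = -3384 J.
W_net = 4297 − 3384 = 913.1 J.

W_net ≈ 913 J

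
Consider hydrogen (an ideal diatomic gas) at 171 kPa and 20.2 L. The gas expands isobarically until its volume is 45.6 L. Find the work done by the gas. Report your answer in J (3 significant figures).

W ≈ 4340 J

Isobaric: W = P ΔV.
W = (171 kPa)(45.6 − 20.2 L) = (171)(25.4) = 4343 J.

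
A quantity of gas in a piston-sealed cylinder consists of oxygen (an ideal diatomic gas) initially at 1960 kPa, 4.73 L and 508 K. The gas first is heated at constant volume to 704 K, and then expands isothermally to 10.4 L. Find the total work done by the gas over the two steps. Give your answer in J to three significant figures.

Step 1 (isochoric): W = 0 (constant volume).
After step 1: P = 2716 kPa (V unchanged).
Step 2 (isothermal): W = P₁V₁ ln(V₂/V₁) = (12848) ln(10.4/4.73) = 10122 J.
W_total = 0 + 10122 = 10122 J.

W_total ≈ 10100 J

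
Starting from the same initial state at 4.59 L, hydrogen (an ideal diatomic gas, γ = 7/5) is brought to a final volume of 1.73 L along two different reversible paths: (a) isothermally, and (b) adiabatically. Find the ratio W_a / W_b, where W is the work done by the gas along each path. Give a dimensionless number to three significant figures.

W_a / W_b ≈ 0.818

Path (a) isothermal: W = P₁V₁ ln(V₂/V₁) → W_a/(P₁V₁) = -0.9758.
Path (b) adiabatic: W = P₁V₁(1 − (V₁/V₂)^(γ−1))/(γ−1) → W_b/(P₁V₁) = -1.194.
W_a / W_b = -0.9758 / -1.194 = 0.8175.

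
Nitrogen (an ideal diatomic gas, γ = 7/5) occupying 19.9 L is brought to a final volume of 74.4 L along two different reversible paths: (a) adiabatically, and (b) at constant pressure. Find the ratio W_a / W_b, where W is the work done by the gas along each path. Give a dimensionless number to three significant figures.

W_a / W_b ≈ 0.374

Path (a) adiabatic: W = P₁V₁(1 − (V₁/V₂)^(γ−1))/(γ−1) → W_a/(P₁V₁) = 1.025.
Path (b) isobaric: W = P₁(V₂ − V₁) → W_b/(P₁V₁) = 2.739.
W_a / W_b = 1.025 / 2.739 = 0.3742.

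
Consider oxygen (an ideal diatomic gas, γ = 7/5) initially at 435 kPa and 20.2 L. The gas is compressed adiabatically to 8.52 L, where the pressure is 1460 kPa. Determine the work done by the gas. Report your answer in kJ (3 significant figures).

W ≈ -9.13 kJ

Adiabatic: W = (P₁V₁ − P₂V₂)/(γ − 1) with γ = 7/5.
P₁V₁ = 8787 J, P₂V₂ = 12439 J.
W = (8787 − 12439) / 0.4 = -9130 J.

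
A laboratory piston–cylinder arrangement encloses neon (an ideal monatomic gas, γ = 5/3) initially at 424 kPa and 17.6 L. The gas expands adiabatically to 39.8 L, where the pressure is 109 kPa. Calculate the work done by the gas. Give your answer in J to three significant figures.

Adiabatic: W = (P₁V₁ − P₂V₂)/(γ − 1) with γ = 5/3.
P₁V₁ = 7462 J, P₂V₂ = 4338 J.
W = (7462 − 4338) / 0.6667 = 4686 J.

W ≈ 4690 J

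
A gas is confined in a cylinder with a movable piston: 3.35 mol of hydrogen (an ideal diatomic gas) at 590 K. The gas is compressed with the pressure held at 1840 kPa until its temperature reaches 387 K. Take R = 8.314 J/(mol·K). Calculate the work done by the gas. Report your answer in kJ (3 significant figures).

W ≈ -5.65 kJ

Isobaric: W = P ΔV = nR ΔT.
W = (3.35)(8.314)(387 − 590) = -5654 J.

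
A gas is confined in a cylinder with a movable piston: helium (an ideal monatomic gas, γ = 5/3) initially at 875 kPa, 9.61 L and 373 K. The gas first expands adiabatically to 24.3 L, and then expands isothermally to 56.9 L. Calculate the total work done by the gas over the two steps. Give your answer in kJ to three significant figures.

W_total ≈ 9.67 kJ

Step 1 (adiabatic): W = (P₁V₁ − P₂V₂)/(γ−1) = (8409 − 4530)/0.667 = 5817 J.
After step 1: P = 186.4 kPa, V = 24.3 L, T = 201 K.
Step 2 (isothermal): W = P₁V₁ ln(V₂/V₁) = (4530) ln(56.9/24.3) = 3855 J.
W_total = 5817 + 3855 = 9672 J.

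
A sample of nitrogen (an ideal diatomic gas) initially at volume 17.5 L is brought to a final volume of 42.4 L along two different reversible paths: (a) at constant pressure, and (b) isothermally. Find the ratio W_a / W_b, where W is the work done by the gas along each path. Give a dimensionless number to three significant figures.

W_a / W_b ≈ 1.61

Path (a) isobaric: W = P₁(V₂ − V₁) → W_a/(P₁V₁) = 1.423.
Path (b) isothermal: W = P₁V₁ ln(V₂/V₁) → W_b/(P₁V₁) = 0.8849.
W_a / W_b = 1.423 / 0.8849 = 1.608.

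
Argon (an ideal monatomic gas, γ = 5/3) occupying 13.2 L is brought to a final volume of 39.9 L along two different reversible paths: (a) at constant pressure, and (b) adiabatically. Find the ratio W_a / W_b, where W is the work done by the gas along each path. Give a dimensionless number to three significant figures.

W_a / W_b ≈ 2.58

Path (a) isobaric: W = P₁(V₂ − V₁) → W_a/(P₁V₁) = 2.023.
Path (b) adiabatic: W = P₁V₁(1 − (V₁/V₂)^(γ−1))/(γ−1) → W_b/(P₁V₁) = 0.7825.
W_a / W_b = 2.023 / 0.7825 = 2.585.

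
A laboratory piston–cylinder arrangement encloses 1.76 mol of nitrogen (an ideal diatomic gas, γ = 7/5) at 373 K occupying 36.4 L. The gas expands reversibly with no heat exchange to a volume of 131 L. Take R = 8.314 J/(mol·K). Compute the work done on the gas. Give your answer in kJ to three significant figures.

Adiabatic: TV^(γ−1) = const with γ = 7/5.
T₂ = T₁ (V₁/V₂)^(γ−1) = 373 × (36.4/131)^0.4 = 373 × 0.5991 = 223.5 K.
W_by = nCᵥ(T₁ − T₂) = (1.76)(20.79)(373 − 223.5) = 5470 J.
Work on gas = −W_by = -5470 J.

W ≈ -5.47 kJ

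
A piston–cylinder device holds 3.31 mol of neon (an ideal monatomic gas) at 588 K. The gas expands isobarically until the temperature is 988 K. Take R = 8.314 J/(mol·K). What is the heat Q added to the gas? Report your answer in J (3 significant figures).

Q ≈ 27500 J

Isobaric: W = nRΔT = (3.31)(8.314)(400) = 11008 J.
ΔU = nCᵥΔT with Cᵥ = 3R/2: ΔU = (3.31)(12.47)(400) = 16512 J.
Q = ΔU + W = 16512 + 11008 = 27519 J.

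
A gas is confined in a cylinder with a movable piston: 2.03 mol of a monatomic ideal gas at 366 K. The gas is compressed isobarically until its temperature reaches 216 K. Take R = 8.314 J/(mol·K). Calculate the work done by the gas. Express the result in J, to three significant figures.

Isobaric: W = P ΔV = nR ΔT.
W = (2.03)(8.314)(216 − 366) = -2532 J.

W ≈ -2530 J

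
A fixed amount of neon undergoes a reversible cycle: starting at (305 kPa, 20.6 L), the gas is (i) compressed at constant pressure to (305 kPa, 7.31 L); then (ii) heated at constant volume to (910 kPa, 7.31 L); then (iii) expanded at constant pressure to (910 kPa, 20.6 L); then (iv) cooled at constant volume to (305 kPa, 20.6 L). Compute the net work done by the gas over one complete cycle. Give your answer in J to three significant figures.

W_net ≈ 8040 J

Constant-volume legs do no work.
W(i) = (305)(7.31 − 20.6) = -4053 J; W(iii) = (910)(20.6 − 7.31) = 12094 J.
W_net = -4053 + 12094 = 8040 J (the clockwise enclosed area).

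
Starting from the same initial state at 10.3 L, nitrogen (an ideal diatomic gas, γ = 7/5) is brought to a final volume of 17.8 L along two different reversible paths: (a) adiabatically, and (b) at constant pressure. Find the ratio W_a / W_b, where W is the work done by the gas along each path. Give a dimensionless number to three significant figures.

Path (a) adiabatic: W = P₁V₁(1 − (V₁/V₂)^(γ−1))/(γ−1) → W_a/(P₁V₁) = 0.4913.
Path (b) isobaric: W = P₁(V₂ − V₁) → W_b/(P₁V₁) = 0.7282.
W_a / W_b = 0.4913 / 0.7282 = 0.6748.

W_a / W_b ≈ 0.675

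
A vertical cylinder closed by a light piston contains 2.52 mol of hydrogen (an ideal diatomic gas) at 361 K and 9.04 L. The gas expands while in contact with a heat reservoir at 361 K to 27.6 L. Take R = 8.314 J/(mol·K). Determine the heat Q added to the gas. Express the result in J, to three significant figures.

Q ≈ 8440 J

Isothermal ⇒ ΔU = 0, so Q = W = nRT ln(V₂/V₁).
Q = (2.52)(8.314)(361) ln(27.6/9.04) = 7563 × 1.116 = 8442 J.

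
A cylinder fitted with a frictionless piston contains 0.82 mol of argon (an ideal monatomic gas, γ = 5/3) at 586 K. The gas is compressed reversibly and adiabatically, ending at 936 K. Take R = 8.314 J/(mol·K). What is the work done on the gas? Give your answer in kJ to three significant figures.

W ≈ 3.58 kJ

Adiabatic ⇒ Q = 0, so W_by = −ΔU = nCᵥ(T₁ − T₂).
Cᵥ = 3R/2 = 12.47 J/(mol·K).
W = (0.82)(12.47)(586 − 936) = -3579 J.
Work on gas = −W_by = 3579 J.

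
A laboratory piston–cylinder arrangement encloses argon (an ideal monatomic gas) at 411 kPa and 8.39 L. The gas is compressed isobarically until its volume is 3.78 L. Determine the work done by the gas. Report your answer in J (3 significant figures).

W ≈ -1890 J

Isobaric: W = P ΔV.
W = (411 kPa)(3.78 − 8.39 L) = (411)(-4.61) = -1895 J.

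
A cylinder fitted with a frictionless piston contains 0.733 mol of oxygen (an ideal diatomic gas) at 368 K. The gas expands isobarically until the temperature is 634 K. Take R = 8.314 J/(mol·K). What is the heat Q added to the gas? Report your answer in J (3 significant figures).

Q ≈ 5670 J

Isobaric: W = nRΔT = (0.733)(8.314)(266) = 1621 J.
ΔU = nCᵥΔT with Cᵥ = 5R/2: ΔU = (0.733)(20.79)(266) = 4053 J.
Q = ΔU + W = 4053 + 1621 = 5674 J.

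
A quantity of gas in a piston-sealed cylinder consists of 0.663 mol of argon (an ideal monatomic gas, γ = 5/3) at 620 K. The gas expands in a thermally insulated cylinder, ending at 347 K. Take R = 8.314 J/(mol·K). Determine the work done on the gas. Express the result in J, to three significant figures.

Adiabatic ⇒ Q = 0, so W_by = −ΔU = nCᵥ(T₁ − T₂).
Cᵥ = 3R/2 = 12.47 J/(mol·K).
W = (0.663)(12.47)(620 − 347) = 2257 J.
Work on gas = −W_by = -2257 J.

W ≈ -2260 J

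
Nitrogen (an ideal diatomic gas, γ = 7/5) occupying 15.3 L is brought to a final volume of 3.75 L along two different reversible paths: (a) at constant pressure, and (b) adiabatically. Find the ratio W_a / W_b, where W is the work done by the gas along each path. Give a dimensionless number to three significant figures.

W_a / W_b ≈ 0.400

Path (a) isobaric: W = P₁(V₂ − V₁) → W_a/(P₁V₁) = -0.7549.
Path (b) adiabatic: W = P₁V₁(1 − (V₁/V₂)^(γ−1))/(γ−1) → W_b/(P₁V₁) = -1.887.
W_a / W_b = -0.7549 / -1.887 = 0.4.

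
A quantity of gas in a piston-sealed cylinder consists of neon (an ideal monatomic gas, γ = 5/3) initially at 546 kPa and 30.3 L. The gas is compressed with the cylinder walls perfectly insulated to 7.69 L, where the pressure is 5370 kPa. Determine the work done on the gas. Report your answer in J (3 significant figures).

Adiabatic: W = (P₁V₁ − P₂V₂)/(γ − 1) with γ = 5/3.
P₁V₁ = 16544 J, P₂V₂ = 41295 J.
W = (16544 − 41295) / 0.6667 = -37127 J.
Work on gas = −W_by = 37127 J.

W ≈ 37100 J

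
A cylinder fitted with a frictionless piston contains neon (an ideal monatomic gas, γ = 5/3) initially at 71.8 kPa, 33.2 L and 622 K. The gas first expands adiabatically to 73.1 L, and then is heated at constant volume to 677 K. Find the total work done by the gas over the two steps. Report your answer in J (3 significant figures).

Step 1 (adiabatic): W = (P₁V₁ − P₂V₂)/(γ−1) = (2384 − 1408)/0.667 = 1463 J.
Step 2 (isochoric): W = 0 (constant volume).
W_total = 1463 + 0 = 1463 J.

W_total ≈ 1460 J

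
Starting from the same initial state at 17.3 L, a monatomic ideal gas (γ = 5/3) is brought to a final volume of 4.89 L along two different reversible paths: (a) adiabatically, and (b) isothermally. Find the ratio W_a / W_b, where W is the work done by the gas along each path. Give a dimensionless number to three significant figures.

Path (a) adiabatic: W = P₁V₁(1 − (V₁/V₂)^(γ−1))/(γ−1) → W_a/(P₁V₁) = -1.983.
Path (b) isothermal: W = P₁V₁ ln(V₂/V₁) → W_b/(P₁V₁) = -1.264.
W_a / W_b = -1.983 / -1.264 = 1.569.

W_a / W_b ≈ 1.57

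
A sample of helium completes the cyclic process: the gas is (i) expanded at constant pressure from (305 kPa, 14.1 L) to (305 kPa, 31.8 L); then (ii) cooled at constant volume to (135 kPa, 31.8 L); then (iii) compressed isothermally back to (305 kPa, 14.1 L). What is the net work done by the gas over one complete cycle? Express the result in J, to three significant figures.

W_net ≈ 1910 J

Leg (i): W = PΔV = (305)(31.8 − 14.1) = 5399 J.
Leg (ii): W = 0.
Leg (iii): W = PᵢVᵢ ln(V_f/Vᵢ) = (4293) ln(14.1/31.8) = -3491 J.
W_net = 5399 − 3491 = 1907 J.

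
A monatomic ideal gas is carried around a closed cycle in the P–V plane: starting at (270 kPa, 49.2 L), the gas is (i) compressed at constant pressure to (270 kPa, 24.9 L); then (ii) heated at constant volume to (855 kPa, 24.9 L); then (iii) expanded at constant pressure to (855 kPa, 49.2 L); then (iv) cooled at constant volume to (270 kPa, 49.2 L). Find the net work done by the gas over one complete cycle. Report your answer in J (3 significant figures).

Constant-volume legs do no work.
W(i) = (270)(24.9 − 49.2) = -6561 J; W(iii) = (855)(49.2 − 24.9) = 20777 J.
W_net = -6561 + 20777 = 14216 J (the clockwise enclosed area).

W_net ≈ 14200 J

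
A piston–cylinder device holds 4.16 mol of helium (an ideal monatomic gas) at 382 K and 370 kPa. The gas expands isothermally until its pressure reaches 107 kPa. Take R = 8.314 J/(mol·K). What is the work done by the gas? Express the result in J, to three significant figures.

W ≈ 16400 J

Isothermal process: W = nRT ln(V₂/V₁) = nRT ln(P₁/P₂).
W = (4.16)(8.314)(382) × ln(370/107)
  = 13212 × ln(3.458) = 13212 × 1.241
W_by_gas = 16392 J.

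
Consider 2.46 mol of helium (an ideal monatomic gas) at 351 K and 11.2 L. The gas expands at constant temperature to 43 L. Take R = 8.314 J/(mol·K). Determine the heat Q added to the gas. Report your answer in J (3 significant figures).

Q ≈ 9660 J

Isothermal ⇒ ΔU = 0, so Q = W = nRT ln(V₂/V₁).
Q = (2.46)(8.314)(351) ln(43/11.2) = 7179 × 1.345 = 9658 J.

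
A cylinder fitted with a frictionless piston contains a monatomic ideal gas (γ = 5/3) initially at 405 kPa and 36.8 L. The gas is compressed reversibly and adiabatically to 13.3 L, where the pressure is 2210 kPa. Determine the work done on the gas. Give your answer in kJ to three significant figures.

Adiabatic: W = (P₁V₁ − P₂V₂)/(γ − 1) with γ = 5/3.
P₁V₁ = 14904 J, P₂V₂ = 29393 J.
W = (14904 − 29393) / 0.6667 = -21734 J.
Work on gas = −W_by = 21734 J.

W ≈ 21.7 kJ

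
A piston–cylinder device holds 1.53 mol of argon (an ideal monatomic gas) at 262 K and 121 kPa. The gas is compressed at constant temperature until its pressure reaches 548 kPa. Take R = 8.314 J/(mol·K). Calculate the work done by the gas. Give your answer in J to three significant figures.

W ≈ -5030 J

Isothermal process: W = nRT ln(V₂/V₁) = nRT ln(P₁/P₂).
W = (1.53)(8.314)(262) × ln(121/548)
  = 3333 × ln(0.2208) = 3333 × -1.51
W_by_gas = -5034 J.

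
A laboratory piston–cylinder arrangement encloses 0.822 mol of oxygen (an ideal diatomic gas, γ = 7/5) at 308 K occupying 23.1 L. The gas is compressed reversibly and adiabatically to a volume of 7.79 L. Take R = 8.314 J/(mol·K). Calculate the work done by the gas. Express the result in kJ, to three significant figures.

Adiabatic: TV^(γ−1) = const with γ = 7/5.
T₂ = T₁ (V₁/V₂)^(γ−1) = 308 × (23.1/7.79)^0.4 = 308 × 1.545 = 475.8 K.
W_by = nCᵥ(T₁ − T₂) = (0.822)(20.79)(308 − 475.8) = -2866 J.

W ≈ -2.87 kJ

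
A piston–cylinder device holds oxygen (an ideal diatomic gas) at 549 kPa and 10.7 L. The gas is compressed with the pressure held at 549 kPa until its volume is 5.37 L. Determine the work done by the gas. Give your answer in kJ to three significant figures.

W ≈ -2.93 kJ

Isobaric: W = P ΔV.
W = (549 kPa)(5.37 − 10.7 L) = (549)(-5.33) = -2926 J.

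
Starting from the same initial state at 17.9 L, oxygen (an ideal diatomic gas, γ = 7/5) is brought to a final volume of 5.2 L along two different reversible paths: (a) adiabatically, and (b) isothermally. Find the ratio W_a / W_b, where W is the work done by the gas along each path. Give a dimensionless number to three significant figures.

W_a / W_b ≈ 1.29

Path (a) adiabatic: W = P₁V₁(1 − (V₁/V₂)^(γ−1))/(γ−1) → W_a/(P₁V₁) = -1.599.
Path (b) isothermal: W = P₁V₁ ln(V₂/V₁) → W_b/(P₁V₁) = -1.236.
W_a / W_b = -1.599 / -1.236 = 1.294.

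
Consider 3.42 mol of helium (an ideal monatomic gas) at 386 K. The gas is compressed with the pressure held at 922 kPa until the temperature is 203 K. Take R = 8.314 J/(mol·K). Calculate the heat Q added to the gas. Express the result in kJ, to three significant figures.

Q ≈ -13.0 kJ

Isobaric: W = nRΔT = (3.42)(8.314)(-183) = -5203 J.
ΔU = nCᵥΔT with Cᵥ = 3R/2: ΔU = (3.42)(12.47)(-183) = -7805 J.
Q = ΔU + W = -7805 − 5203 = -13009 J.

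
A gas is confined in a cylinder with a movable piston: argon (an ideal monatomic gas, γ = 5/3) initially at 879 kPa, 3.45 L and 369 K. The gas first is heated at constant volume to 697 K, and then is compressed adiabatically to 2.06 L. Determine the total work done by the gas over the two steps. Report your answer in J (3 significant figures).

Step 1 (isochoric): W = 0 (constant volume).
After step 1: P = 1660 kPa (V unchanged).
Step 2 (adiabatic): W = (P₁V₁ − P₂V₂)/(γ−1) = (5728 − 8078)/0.667 = -3525 J.
W_total = 0 − 3525 = -3525 J.

W_total ≈ -3530 J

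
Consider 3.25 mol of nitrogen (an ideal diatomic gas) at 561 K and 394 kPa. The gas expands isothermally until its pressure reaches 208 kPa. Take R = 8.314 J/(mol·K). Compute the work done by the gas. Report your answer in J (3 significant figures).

W ≈ 9680 J

Isothermal process: W = nRT ln(V₂/V₁) = nRT ln(P₁/P₂).
W = (3.25)(8.314)(561) × ln(394/208)
  = 15159 × ln(1.894) = 15159 × 0.6388
W_by_gas = 9683 J.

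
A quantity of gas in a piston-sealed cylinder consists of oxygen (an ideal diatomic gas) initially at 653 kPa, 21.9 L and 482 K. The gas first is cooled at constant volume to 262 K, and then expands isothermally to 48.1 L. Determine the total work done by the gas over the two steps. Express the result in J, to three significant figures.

W_total ≈ 6120 J

Step 1 (isochoric): W = 0 (constant volume).
After step 1: P = 355 kPa (V unchanged).
Step 2 (isothermal): W = P₁V₁ ln(V₂/V₁) = (7773) ln(48.1/21.9) = 6116 J.
W_total = 0 + 6116 = 6116 J.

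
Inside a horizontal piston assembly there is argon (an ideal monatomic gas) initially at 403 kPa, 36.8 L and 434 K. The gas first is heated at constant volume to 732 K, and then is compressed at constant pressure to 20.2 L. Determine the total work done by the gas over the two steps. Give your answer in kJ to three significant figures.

W_total ≈ -11.3 kJ

Step 1 (isochoric): W = 0 (constant volume).
After step 1: P = 679.7 kPa (V unchanged).
Step 2 (isobaric): W = PΔV = (679.7 kPa)(20.2 − 36.8 L) = -11283 J.
W_total = 0 − 11283 = -11283 J.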